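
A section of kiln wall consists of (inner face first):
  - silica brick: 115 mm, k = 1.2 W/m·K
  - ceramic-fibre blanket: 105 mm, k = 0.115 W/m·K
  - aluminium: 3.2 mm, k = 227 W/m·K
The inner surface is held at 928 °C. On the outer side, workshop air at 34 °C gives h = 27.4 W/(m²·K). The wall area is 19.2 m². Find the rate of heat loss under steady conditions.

Thermal resistances in series:
R_silica brick = L/(kA) = 0.115/(1.2×19.2) = 0.004991 K/W
R_ceramic-fibre blanket = L/(kA) = 0.105/(0.115×19.2) = 0.04755 K/W
R_aluminium = L/(kA) = 0.0032/(227×19.2) = 7.342×10^-7 K/W
R_outer film = 1/(h_o·A) = 1/(27.4×19.2) = 0.001901 K/W
R_total = 0.05445 K/W
Q = ΔT / R_total = 894 / 0.05445

Q ≈ 16400 W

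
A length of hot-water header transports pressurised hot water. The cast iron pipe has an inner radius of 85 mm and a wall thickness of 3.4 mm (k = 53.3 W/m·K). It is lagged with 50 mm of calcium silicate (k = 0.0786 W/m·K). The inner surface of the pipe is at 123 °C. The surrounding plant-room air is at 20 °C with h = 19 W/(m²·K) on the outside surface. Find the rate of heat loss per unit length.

q′ ≈ 106 W/m

Treating each annulus and film as a series resistance:
R_cast iron pipe wall = ln(88.4/85)/(2π×53.3×1) = 1.171×10^-4 K/W
R_calcium silicate = ln(138.4/88.4)/(2π×0.0786×1) = 0.9077 K/W
R_outer film = 1/(h_o·2πr_oL) = 1/(19×2π×0.1384×1) = 0.06052 K/W
R_total = 0.9683 K/W
Q = ΔT/R_total = 103/0.9683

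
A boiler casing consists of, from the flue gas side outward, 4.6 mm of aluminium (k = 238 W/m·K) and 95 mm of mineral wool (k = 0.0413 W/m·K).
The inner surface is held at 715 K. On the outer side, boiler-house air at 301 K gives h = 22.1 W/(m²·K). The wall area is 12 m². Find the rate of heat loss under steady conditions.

Using the resistance-network approach (series):
R_aluminium = L/(kA) = 0.0046/(238×12) = 1.611×10^-6 K/W
R_mineral wool = L/(kA) = 0.095/(0.0413×12) = 0.1917 K/W
R_outer film = 1/(h_o·A) = 1/(22.1×12) = 0.003771 K/W
R_total = 0.1955 K/W
Q = ΔT / R_total = 414 / 0.1955

Q ≈ 2120 W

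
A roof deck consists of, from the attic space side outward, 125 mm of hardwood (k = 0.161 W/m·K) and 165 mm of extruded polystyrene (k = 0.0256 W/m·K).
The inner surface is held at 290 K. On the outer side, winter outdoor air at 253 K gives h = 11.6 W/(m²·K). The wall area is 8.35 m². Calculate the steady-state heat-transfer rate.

Thermal resistances in series:
R_hardwood = L/(kA) = 0.125/(0.161×8.35) = 0.09298 K/W
R_extruded polystyrene = L/(kA) = 0.165/(0.0256×8.35) = 0.7719 K/W
R_outer film = 1/(h_o·A) = 1/(11.6×8.35) = 0.01032 K/W
R_total = 0.8752 K/W
Q = ΔT / R_total = 37 / 0.8752

Q ≈ 42.3 W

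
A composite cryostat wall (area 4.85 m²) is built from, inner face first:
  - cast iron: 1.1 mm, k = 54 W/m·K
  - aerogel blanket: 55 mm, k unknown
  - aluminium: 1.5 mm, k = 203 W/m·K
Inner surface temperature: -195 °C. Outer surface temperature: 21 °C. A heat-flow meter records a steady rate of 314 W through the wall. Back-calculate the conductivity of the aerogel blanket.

k ≈ 0.0165 W/(m·K)

Thermal resistances in series:
R_cast iron = L/(kA) = 0.0011/(54×4.85) = 4.2×10^-6 K/W
R_aluminium = L/(kA) = 0.0015/(203×4.85) = 1.524×10^-6 K/W
Sum of known resistances R_other = 5.724×10^-6 K/W
Total R = ΔT/Q = 216/314 = 0.6879 K/W
R_aerogel blanket = R_total − R_other = 0.6879 K/W
k = L/(R·A) = 0.055/(0.6879×4.85)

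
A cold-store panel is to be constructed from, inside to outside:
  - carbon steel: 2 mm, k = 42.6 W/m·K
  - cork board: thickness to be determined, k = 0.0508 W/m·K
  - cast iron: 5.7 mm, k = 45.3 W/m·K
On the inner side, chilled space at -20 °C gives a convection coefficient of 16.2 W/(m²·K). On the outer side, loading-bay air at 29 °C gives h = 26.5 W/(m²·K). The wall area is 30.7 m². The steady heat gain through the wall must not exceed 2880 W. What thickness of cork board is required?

Thermal resistances in series:
R_inner film = 1/(h_i·A) = 1/(16.2×30.7) = 0.002011 K/W
R_carbon steel = L/(kA) = 0.002/(42.6×30.7) = 1.529×10^-6 K/W
R_cast iron = L/(kA) = 0.0057/(45.3×30.7) = 4.099×10^-6 K/W
R_outer film = 1/(h_o·A) = 1/(26.5×30.7) = 0.001229 K/W
Sum of the known resistances R_other = 0.003246 K/W
Required total resistance R_tot = ΔT/Q_allow = 49/2880 = 0.01701 K/W
R_cork board = R_tot − R_other = 0.01377 K/W
L = R·k·A = 0.01377×0.0508×30.7

L ≈ 21.5 mm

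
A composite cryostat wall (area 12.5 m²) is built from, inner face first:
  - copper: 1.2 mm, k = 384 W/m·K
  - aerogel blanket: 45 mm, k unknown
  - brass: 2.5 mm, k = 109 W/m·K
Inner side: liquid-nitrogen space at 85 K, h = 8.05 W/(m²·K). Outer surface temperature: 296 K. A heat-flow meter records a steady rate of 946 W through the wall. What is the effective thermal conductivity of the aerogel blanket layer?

k ≈ 0.0169 W/(m·K)

Treating each layer as a thermal resistance in series:
R_inner film = 1/(h_i·A) = 1/(8.05×12.5) = 0.009938 K/W
R_copper = L/(kA) = 0.0012/(384×12.5) = 2.5×10^-7 K/W
R_brass = L/(kA) = 0.0025/(109×12.5) = 1.835×10^-6 K/W
Sum of known resistances R_other = 0.00994 K/W
Total R = ΔT/Q = 211/946 = 0.223 K/W
R_aerogel blanket = R_total − R_other = 0.2131 K/W
k = L/(R·A) = 0.045/(0.2131×12.5)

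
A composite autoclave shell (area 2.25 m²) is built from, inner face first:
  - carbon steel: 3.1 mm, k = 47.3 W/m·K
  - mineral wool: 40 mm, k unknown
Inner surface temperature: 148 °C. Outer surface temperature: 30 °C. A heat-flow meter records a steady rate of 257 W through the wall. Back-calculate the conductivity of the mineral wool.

k ≈ 0.0387 W/(m·K)

Thermal resistances in series:
R_carbon steel = L/(kA) = 0.0031/(47.3×2.25) = 2.913×10^-5 K/W
Sum of known resistances R_other = 2.913×10^-5 K/W
Total R = ΔT/Q = 118/257 = 0.4591 K/W
R_mineral wool = R_total − R_other = 0.4591 K/W
k = L/(R·A) = 0.04/(0.4591×2.25)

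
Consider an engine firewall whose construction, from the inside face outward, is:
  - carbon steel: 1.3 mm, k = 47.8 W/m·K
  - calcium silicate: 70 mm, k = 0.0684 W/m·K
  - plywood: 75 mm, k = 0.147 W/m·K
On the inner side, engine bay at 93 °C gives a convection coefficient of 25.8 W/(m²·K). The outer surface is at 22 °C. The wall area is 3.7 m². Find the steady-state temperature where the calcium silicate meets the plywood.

T ≈ 45 °C

Thermal resistances in series:
R_inner film = 1/(h_i·A) = 1/(25.8×3.7) = 0.01048 K/W
R_carbon steel = L/(kA) = 0.0013/(47.8×3.7) = 7.35×10^-6 K/W
R_calcium silicate = L/(kA) = 0.07/(0.0684×3.7) = 0.2766 K/W
R_plywood = L/(kA) = 0.075/(0.147×3.7) = 0.1379 K/W
R_total = 0.425 K/W;  Q = ΔT/R_total = 71/0.425 = 167.1 W
T_interface = T_inner − Q·ΣR(inner→interface) = 93 − 167×0.2871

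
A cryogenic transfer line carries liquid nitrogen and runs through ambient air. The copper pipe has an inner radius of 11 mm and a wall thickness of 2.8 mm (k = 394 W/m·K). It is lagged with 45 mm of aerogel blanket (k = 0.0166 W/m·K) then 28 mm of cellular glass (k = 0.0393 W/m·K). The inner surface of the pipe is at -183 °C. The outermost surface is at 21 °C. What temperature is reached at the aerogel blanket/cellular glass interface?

T ≈ 0.207 °C

Treating each annulus and film as a series resistance:
R_copper pipe wall = ln(13.8/11)/(2π×394×1) = 9.16×10^-5 K/W
R_aerogel blanket = ln(58.8/13.8)/(2π×0.0166×1) = 13.9 K/W
R_cellular glass = ln(86.8/58.8)/(2π×0.0393×1) = 1.577 K/W
R_total = 15.47 K/W
Q = ΔT/R_total = 204/15.47
Q = 13.2 W/m
T_interface = T_inner + Q·ΣR(inner→interface) = -183 + 13.2×13.9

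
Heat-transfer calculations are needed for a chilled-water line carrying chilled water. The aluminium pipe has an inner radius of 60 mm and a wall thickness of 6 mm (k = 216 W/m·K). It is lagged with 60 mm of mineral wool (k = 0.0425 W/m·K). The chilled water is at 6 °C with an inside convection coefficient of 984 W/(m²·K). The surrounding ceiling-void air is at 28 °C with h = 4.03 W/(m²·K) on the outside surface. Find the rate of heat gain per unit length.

For a radial system each layer contributes R = ln(r_out/r_in)/(2πkL); films add R = 1/(hA).
R_inner film = 1/(h_i·2πr₁L) = 1/(984×2π×0.06×1) = 0.002696 K/W
R_aluminium pipe wall = ln(66/60)/(2π×216×1) = 7.023×10^-5 K/W
R_mineral wool = ln(126/66)/(2π×0.0425×1) = 2.422 K/W
R_outer film = 1/(h_o·2πr_oL) = 1/(4.03×2π×0.126×1) = 0.3134 K/W
R_total = 2.738 K/W
Q = ΔT/R_total = 22/2.738

q′ ≈ 8.04 W/m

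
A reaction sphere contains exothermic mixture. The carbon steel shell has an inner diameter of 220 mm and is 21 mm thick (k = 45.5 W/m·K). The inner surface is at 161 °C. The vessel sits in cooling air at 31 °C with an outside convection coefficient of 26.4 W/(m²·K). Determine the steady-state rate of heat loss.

Spherical conduction: R = (1/r_in − 1/r_out)/(4πk) per layer; series-sum.
R_carbon steel shell = (1/0.11 − 1/0.131)/(4π×45.5) = 0.002549 K/W
R_outer film = 1/(h·4πr_o²) = 1/(26.4×4π×0.131²) = 0.1756 K/W
R_total = 0.1782 K/W
Q = ΔT/R_total = 130/0.1782

Q ≈ 730 W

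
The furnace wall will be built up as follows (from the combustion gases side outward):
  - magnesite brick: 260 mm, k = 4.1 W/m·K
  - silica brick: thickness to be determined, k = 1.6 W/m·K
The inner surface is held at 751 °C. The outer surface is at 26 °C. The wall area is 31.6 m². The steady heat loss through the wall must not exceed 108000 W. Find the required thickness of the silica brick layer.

Using the resistance-network approach (series):
R_magnesite brick = L/(kA) = 0.26/(4.1×31.6) = 0.002007 K/W
Sum of the known resistances R_other = 0.002007 K/W
Required total resistance R_tot = ΔT/Q_allow = 725/108000 = 0.006713 K/W
R_silica brick = R_tot − R_other = 0.004706 K/W
L = R·k·A = 0.004706×1.6×31.6

L ≈ 238 mm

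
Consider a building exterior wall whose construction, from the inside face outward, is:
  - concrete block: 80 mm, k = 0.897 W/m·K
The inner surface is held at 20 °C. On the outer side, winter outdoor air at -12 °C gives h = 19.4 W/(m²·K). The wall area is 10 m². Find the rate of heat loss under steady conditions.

Q ≈ 2270 W

Model the wall as resistances in series:
R_concrete block = L/(kA) = 0.08/(0.897×10) = 0.008919 K/W
R_outer film = 1/(h_o·A) = 1/(19.4×10) = 0.005155 K/W
R_total = 0.01407 K/W
Q = ΔT / R_total = 32 / 0.01407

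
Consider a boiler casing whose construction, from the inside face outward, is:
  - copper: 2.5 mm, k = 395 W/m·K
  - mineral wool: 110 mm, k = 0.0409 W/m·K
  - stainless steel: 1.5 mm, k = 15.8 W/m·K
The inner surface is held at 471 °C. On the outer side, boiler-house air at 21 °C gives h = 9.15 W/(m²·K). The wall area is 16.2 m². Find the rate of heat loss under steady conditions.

Thermal resistances in series:
R_copper = L/(kA) = 0.0025/(395×16.2) = 3.907×10^-7 K/W
R_mineral wool = L/(kA) = 0.11/(0.0409×16.2) = 0.166 K/W
R_stainless steel = L/(kA) = 0.0015/(15.8×16.2) = 5.86×10^-6 K/W
R_outer film = 1/(h_o·A) = 1/(9.15×16.2) = 0.006746 K/W
R_total = 0.1728 K/W
Q = ΔT / R_total = 450 / 0.1728

Q ≈ 2600 W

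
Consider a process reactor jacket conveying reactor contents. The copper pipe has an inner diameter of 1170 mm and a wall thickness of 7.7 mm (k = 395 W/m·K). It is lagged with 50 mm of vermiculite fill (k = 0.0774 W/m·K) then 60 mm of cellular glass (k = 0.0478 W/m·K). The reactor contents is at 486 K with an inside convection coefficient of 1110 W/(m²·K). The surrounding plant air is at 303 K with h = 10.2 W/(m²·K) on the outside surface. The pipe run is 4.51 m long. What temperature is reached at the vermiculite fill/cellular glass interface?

T ≈ 423 K

Treating each annulus and film as a series resistance:
R_inner film = 1/(h_i·2πr₁L) = 1/(1110×2π×0.585×4.51) = 5.435×10^-5 K/W
R_copper pipe wall = ln(592.7/585)/(2π×395×4.51) = 1.168×10^-6 K/W
R_vermiculite fill = ln(642.7/592.7)/(2π×0.0774×4.51) = 0.03693 K/W
R_cellular glass = ln(702.7/642.7)/(2π×0.0478×4.51) = 0.06589 K/W
R_outer film = 1/(h_o·2πr_oL) = 1/(10.2×2π×0.7027×4.51) = 0.004923 K/W
R_total = 0.1078 K/W
Q = ΔT/R_total = 183/0.1078
Q = 1700 W
T_interface = T_inner − Q·ΣR(inner→interface) = 486 − 1700×0.03698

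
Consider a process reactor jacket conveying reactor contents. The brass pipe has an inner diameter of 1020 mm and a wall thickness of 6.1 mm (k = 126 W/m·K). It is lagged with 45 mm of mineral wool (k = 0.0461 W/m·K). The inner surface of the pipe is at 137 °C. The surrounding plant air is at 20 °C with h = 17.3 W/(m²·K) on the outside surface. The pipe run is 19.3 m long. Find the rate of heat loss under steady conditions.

Cylindrical conduction, so R = ln(r₂/r₁)/(2πkL) per layer, in series:
R_brass pipe wall = ln(516.1/510)/(2π×126×19.3) = 7.782×10^-7 K/W
R_mineral wool = ln(561.1/516.1)/(2π×0.0461×19.3) = 0.01495 K/W
R_outer film = 1/(h_o·2πr_oL) = 1/(17.3×2π×0.5611×19.3) = 8.495×10^-4 K/W
R_total = 0.0158 K/W
Q = ΔT/R_total = 117/0.0158

Q ≈ 7400 W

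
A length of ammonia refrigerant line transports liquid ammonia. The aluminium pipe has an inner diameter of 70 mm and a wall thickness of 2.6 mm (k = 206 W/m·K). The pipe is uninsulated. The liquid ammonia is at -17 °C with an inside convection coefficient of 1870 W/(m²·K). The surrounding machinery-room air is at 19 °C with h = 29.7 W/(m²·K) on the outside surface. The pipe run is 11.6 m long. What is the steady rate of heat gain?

Treating each annulus and film as a series resistance:
R_inner film = 1/(h_i·2πr₁L) = 1/(1870×2π×0.035×11.6) = 2.096×10^-4 K/W
R_aluminium pipe wall = ln(37.6/35)/(2π×206×11.6) = 4.773×10^-6 K/W
R_outer film = 1/(h_o·2πr_oL) = 1/(29.7×2π×0.0376×11.6) = 0.01229 K/W
R_total = 0.0125 K/W
Q = ΔT/R_total = 36/0.0125

Q ≈ 2880 W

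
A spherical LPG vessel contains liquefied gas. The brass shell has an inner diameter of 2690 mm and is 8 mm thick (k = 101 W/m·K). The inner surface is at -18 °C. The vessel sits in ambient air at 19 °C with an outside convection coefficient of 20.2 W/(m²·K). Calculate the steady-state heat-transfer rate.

Spherical conduction: R = (1/r_in − 1/r_out)/(4πk) per layer; series-sum.
R_brass shell = (1/1.345 − 1/1.353)/(4π×101) = 3.464×10^-6 K/W
R_outer film = 1/(h·4πr_o²) = 1/(20.2×4π×1.353²) = 0.002152 K/W
R_total = 0.002155 K/W
Q = ΔT/R_total = 37/0.002155

Q ≈ 17200 W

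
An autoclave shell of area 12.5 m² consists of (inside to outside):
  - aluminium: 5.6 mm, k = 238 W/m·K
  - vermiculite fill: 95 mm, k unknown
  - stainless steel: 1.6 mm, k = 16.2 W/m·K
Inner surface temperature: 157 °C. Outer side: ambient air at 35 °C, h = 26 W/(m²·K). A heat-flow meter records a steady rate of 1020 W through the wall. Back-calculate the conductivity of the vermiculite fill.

k ≈ 0.0652 W/(m·K)

Series thermal resistances:
R_aluminium = L/(kA) = 0.0056/(238×12.5) = 1.882×10^-6 K/W
R_stainless steel = L/(kA) = 0.0016/(16.2×12.5) = 7.901×10^-6 K/W
R_outer film = 1/(h_o·A) = 1/(26×12.5) = 0.003077 K/W
Sum of known resistances R_other = 0.003087 K/W
Total R = ΔT/Q = 122/1020 = 0.1196 K/W
R_vermiculite fill = R_total − R_other = 0.1165 K/W
k = L/(R·A) = 0.095/(0.1165×12.5)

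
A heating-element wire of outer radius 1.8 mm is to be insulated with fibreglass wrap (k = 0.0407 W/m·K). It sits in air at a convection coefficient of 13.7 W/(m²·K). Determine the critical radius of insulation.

r_cr ≈ 2.97 mm

For a cylinder r_cr = k/h = 0.0407/13.7
r_cr = 2.97 mm; since the bare radius (1.8 mm) is below r_cr, adding a thin layer of insulation will *increase* heat loss.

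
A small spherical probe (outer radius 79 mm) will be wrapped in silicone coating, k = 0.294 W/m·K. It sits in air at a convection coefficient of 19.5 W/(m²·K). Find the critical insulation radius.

For a sphere r_cr = 2k/h = 2×0.294/19.5
r_cr = 30.2 mm; since the bare radius (79 mm) is above r_cr, any added insulation will reduce heat loss.

r_cr ≈ 30.2 mm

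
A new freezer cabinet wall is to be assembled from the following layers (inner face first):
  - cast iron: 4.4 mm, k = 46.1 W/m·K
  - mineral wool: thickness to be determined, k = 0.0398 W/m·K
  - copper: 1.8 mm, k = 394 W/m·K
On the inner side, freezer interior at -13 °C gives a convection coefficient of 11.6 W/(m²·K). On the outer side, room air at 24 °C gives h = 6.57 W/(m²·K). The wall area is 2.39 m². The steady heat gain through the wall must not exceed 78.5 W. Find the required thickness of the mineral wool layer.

L ≈ 35.3 mm

Thermal resistances in series:
R_inner film = 1/(h_i·A) = 1/(11.6×2.39) = 0.03607 K/W
R_cast iron = L/(kA) = 0.0044/(46.1×2.39) = 3.994×10^-5 K/W
R_copper = L/(kA) = 0.0018/(394×2.39) = 1.912×10^-6 K/W
R_outer film = 1/(h_o·A) = 1/(6.57×2.39) = 0.06368 K/W
Sum of the known resistances R_other = 0.0998 K/W
Required total resistance R_tot = ΔT/Q_allow = 37/78.5 = 0.4713 K/W
R_mineral wool = R_tot − R_other = 0.3715 K/W
L = R·k·A = 0.3715×0.0398×2.39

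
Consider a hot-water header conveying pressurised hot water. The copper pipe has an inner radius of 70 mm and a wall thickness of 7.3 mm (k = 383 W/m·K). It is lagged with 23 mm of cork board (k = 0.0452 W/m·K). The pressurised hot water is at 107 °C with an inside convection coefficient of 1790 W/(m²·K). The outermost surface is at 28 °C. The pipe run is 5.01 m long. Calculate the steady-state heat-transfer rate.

Radial resistances (cylindrical: R_cond = ln(r_o/r_i)/(2πkL), R_conv = 1/(h·2πrL)):
R_inner film = 1/(h_i·2πr₁L) = 1/(1790×2π×0.07×5.01) = 2.535×10^-4 K/W
R_copper pipe wall = ln(77.3/70)/(2π×383×5.01) = 8.228×10^-6 K/W
R_cork board = ln(100.3/77.3)/(2π×0.0452×5.01) = 0.1831 K/W
R_total = 0.1833 K/W
Q = ΔT/R_total = 79/0.1833

Q ≈ 431 W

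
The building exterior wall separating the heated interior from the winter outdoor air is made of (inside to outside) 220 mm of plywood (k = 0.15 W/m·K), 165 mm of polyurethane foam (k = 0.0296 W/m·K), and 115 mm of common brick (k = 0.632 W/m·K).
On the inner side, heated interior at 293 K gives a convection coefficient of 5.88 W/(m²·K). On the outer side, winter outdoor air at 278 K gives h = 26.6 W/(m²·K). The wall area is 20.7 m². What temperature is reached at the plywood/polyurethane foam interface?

Treating each layer as a thermal resistance in series:
R_inner film = 1/(h_i·A) = 1/(5.88×20.7) = 0.008216 K/W
R_plywood = L/(kA) = 0.22/(0.15×20.7) = 0.07085 K/W
R_polyurethane foam = L/(kA) = 0.165/(0.0296×20.7) = 0.2693 K/W
R_common brick = L/(kA) = 0.115/(0.632×20.7) = 0.00879 K/W
R_outer film = 1/(h_o·A) = 1/(26.6×20.7) = 0.001816 K/W
R_total = 0.359 K/W;  Q = ΔT/R_total = 15/0.359 = 41.79 W
T_interface = T_inner − Q·ΣR(inner→interface) = 293 − 41.8×0.07907

T ≈ 290 K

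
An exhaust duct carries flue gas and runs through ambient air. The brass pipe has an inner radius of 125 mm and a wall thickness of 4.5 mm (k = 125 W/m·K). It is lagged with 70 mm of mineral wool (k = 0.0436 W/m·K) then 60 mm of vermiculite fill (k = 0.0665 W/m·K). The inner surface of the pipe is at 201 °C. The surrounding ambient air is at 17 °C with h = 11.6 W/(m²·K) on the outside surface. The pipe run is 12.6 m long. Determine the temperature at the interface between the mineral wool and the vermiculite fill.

Cylindrical conduction, so R = ln(r₂/r₁)/(2πkL) per layer, in series:
R_brass pipe wall = ln(129.5/125)/(2π×125×12.6) = 3.574×10^-6 K/W
R_mineral wool = ln(199.5/129.5)/(2π×0.0436×12.6) = 0.1252 K/W
R_vermiculite fill = ln(259.5/199.5)/(2π×0.0665×12.6) = 0.04994 K/W
R_outer film = 1/(h_o·2πr_oL) = 1/(11.6×2π×0.2595×12.6) = 0.004196 K/W
R_total = 0.1793 K/W
Q = ΔT/R_total = 184/0.1793
Q = 1030 W
T_interface = T_inner − Q·ΣR(inner→interface) = 201 − 1030×0.1252

T ≈ 72.5 °C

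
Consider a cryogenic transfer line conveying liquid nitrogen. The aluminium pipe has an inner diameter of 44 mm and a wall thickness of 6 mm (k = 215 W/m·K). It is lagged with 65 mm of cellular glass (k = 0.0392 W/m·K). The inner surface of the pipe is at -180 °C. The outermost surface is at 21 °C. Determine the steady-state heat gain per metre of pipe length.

For a radial system each layer contributes R = ln(r_out/r_in)/(2πkL); films add R = 1/(hA).
R_aluminium pipe wall = ln(28/22)/(2π×215×1) = 1.785×10^-4 K/W
R_cellular glass = ln(93/28)/(2π×0.0392×1) = 4.874 K/W
R_total = 4.874 K/W
Q = ΔT/R_total = 201/4.874

q′ ≈ 41.2 W/m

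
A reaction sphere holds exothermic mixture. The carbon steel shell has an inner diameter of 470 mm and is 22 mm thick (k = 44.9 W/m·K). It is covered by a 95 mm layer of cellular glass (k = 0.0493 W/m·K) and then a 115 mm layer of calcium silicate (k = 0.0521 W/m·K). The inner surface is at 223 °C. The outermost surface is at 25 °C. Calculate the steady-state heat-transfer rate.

Q ≈ 71.6 W

Radial (spherical) resistances in series:
R_carbon steel shell = (1/0.235 − 1/0.257)/(4π×44.9) = 6.456×10^-4 K/W
R_cellular glass = (1/0.257 − 1/0.352)/(4π×0.0493) = 1.695 K/W
R_calcium silicate = (1/0.352 − 1/0.467)/(4π×0.0521) = 1.069 K/W
R_total = 2.764 K/W
Q = ΔT/R_total = 198/2.764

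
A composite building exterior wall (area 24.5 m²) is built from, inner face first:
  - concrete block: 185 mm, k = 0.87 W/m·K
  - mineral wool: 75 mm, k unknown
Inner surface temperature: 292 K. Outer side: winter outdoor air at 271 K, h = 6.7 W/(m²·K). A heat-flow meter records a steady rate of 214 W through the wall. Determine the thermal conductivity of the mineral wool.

k ≈ 0.0367 W/(m·K)

Treating each layer as a thermal resistance in series:
R_concrete block = L/(kA) = 0.185/(0.87×24.5) = 0.008679 K/W
R_outer film = 1/(h_o·A) = 1/(6.7×24.5) = 0.006092 K/W
Sum of known resistances R_other = 0.01477 K/W
Total R = ΔT/Q = 21/214 = 0.09813 K/W
R_mineral wool = R_total − R_other = 0.08336 K/W
k = L/(R·A) = 0.075/(0.08336×24.5)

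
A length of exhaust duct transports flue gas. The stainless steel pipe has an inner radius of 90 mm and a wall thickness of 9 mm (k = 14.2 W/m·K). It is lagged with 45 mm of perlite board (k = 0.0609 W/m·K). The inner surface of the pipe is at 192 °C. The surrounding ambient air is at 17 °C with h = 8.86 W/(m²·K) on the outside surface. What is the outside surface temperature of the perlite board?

For a radial system each layer contributes R = ln(r_out/r_in)/(2πkL); films add R = 1/(hA).
R_stainless steel pipe wall = ln(99/90)/(2π×14.2×1) = 0.001068 K/W
R_perlite board = ln(144/99)/(2π×0.0609×1) = 0.9792 K/W
R_outer film = 1/(h_o·2πr_oL) = 1/(8.86×2π×0.144×1) = 0.1247 K/W
R_total = 1.105 K/W
Q = ΔT/R_total = 175/1.105
Q = 158 W/m
T_interface = T_inner − Q·ΣR(inner→interface) = 192 − 158×0.9803

T ≈ 36.8 °C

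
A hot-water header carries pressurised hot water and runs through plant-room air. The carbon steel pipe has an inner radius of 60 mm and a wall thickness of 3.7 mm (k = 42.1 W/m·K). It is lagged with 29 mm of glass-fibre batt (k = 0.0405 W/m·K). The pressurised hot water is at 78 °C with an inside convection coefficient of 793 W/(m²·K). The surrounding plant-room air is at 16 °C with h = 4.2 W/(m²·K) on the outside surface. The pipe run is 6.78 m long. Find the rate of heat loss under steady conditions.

Q ≈ 223 W

Radial resistances (cylindrical: R_cond = ln(r_o/r_i)/(2πkL), R_conv = 1/(h·2πrL)):
R_inner film = 1/(h_i·2πr₁L) = 1/(793×2π×0.06×6.78) = 4.934×10^-4 K/W
R_carbon steel pipe wall = ln(63.7/60)/(2π×42.1×6.78) = 3.337×10^-5 K/W
R_glass-fibre batt = ln(92.7/63.7)/(2π×0.0405×6.78) = 0.2175 K/W
R_outer film = 1/(h_o·2πr_oL) = 1/(4.2×2π×0.0927×6.78) = 0.06029 K/W
R_total = 0.2783 K/W
Q = ΔT/R_total = 62/0.2783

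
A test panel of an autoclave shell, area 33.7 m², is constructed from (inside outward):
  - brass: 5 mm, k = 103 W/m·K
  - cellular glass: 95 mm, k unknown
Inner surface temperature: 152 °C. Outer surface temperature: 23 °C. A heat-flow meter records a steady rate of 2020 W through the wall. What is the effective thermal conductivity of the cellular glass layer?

k ≈ 0.0441 W/(m·K)

Using the resistance-network approach (series):
R_brass = L/(kA) = 0.005/(103×33.7) = 1.44×10^-6 K/W
Sum of known resistances R_other = 1.44×10^-6 K/W
Total R = ΔT/Q = 129/2020 = 0.06386 K/W
R_cellular glass = R_total − R_other = 0.06386 K/W
k = L/(R·A) = 0.095/(0.06386×33.7)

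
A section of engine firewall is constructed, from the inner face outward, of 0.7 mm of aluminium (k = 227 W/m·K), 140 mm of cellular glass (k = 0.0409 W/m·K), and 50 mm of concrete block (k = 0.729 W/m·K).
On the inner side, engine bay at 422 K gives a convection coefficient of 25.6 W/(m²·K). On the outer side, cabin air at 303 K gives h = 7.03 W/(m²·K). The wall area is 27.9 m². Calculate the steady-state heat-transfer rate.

Q ≈ 904 W

Using the resistance-network approach (series):
R_inner film = 1/(h_i·A) = 1/(25.6×27.9) = 0.0014 K/W
R_aluminium = L/(kA) = 0.0007/(227×27.9) = 1.105×10^-7 K/W
R_cellular glass = L/(kA) = 0.14/(0.0409×27.9) = 0.1227 K/W
R_concrete block = L/(kA) = 0.05/(0.729×27.9) = 0.002458 K/W
R_outer film = 1/(h_o·A) = 1/(7.03×27.9) = 0.005098 K/W
R_total = 0.1316 K/W
Q = ΔT / R_total = 119 / 0.1316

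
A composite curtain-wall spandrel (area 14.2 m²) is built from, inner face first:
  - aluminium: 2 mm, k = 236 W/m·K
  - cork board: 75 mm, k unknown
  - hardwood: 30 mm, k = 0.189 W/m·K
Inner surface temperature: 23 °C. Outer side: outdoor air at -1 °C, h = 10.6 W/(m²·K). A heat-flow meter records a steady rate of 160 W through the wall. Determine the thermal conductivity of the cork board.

Series thermal resistances:
R_aluminium = L/(kA) = 0.002/(236×14.2) = 5.968×10^-7 K/W
R_hardwood = L/(kA) = 0.03/(0.189×14.2) = 0.01118 K/W
R_outer film = 1/(h_o·A) = 1/(10.6×14.2) = 0.006644 K/W
Sum of known resistances R_other = 0.01782 K/W
Total R = ΔT/Q = 24/160 = 0.15 K/W
R_cork board = R_total − R_other = 0.1322 K/W
k = L/(R·A) = 0.075/(0.1322×14.2)

k ≈ 0.04 W/(m·K)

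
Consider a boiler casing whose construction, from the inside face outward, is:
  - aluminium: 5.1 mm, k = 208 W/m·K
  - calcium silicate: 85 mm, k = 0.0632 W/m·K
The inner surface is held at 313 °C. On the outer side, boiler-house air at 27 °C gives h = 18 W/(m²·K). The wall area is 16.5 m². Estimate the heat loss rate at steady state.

Series thermal resistances:
R_aluminium = L/(kA) = 0.0051/(208×16.5) = 1.486×10^-6 K/W
R_calcium silicate = L/(kA) = 0.085/(0.0632×16.5) = 0.08151 K/W
R_outer film = 1/(h_o·A) = 1/(18×16.5) = 0.003367 K/W
R_total = 0.08488 K/W
Q = ΔT / R_total = 286 / 0.08488

Q ≈ 3370 W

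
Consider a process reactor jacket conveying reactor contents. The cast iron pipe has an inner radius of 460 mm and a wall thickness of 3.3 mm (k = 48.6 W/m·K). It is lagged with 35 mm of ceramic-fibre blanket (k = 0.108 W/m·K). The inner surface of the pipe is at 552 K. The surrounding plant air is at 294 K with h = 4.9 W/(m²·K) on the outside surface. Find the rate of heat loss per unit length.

Per-layer cylindrical resistances, series-summed:
R_cast iron pipe wall = ln(463.3/460)/(2π×48.6×1) = 2.341×10^-5 K/W
R_ceramic-fibre blanket = ln(498.3/463.3)/(2π×0.108×1) = 0.1073 K/W
R_outer film = 1/(h_o·2πr_oL) = 1/(4.9×2π×0.4983×1) = 0.06518 K/W
R_total = 0.1725 K/W
Q = ΔT/R_total = 258/0.1725

q′ ≈ 1500 W/m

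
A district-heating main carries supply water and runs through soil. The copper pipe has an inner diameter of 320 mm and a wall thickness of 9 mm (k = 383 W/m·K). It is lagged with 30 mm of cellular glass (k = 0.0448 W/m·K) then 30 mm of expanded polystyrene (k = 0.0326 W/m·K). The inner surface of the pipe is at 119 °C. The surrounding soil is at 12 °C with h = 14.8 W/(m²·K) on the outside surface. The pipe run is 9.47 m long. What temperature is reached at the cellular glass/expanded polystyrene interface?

Per-layer cylindrical resistances, series-summed:
R_copper pipe wall = ln(169/160)/(2π×383×9.47) = 2.401×10^-6 K/W
R_cellular glass = ln(199/169)/(2π×0.0448×9.47) = 0.0613 K/W
R_expanded polystyrene = ln(229/199)/(2π×0.0326×9.47) = 0.07239 K/W
R_outer film = 1/(h_o·2πr_oL) = 1/(14.8×2π×0.229×9.47) = 0.004959 K/W
R_total = 0.1387 K/W
Q = ΔT/R_total = 107/0.1387
Q = 772 W
T_interface = T_inner − Q·ΣR(inner→interface) = 119 − 772×0.0613

T ≈ 71.7 °C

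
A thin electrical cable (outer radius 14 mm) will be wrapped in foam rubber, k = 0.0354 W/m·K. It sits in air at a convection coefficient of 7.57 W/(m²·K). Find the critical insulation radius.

For a cylinder r_cr = k/h = 0.0354/7.57
r_cr = 4.68 mm; since the bare radius (14 mm) is above r_cr, any added insulation will reduce heat loss.

r_cr ≈ 4.68 mm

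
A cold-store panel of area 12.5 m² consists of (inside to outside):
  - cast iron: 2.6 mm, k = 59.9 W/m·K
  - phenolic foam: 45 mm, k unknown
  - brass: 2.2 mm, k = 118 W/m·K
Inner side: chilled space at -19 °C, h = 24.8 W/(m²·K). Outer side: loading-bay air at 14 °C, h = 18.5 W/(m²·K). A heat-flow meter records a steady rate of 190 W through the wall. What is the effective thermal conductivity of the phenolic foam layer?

k ≈ 0.0217 W/(m·K)

Treating each layer as a thermal resistance in series:
R_inner film = 1/(h_i·A) = 1/(24.8×12.5) = 0.003226 K/W
R_cast iron = L/(kA) = 0.0026/(59.9×12.5) = 3.472×10^-6 K/W
R_brass = L/(kA) = 0.0022/(118×12.5) = 1.492×10^-6 K/W
R_outer film = 1/(h_o·A) = 1/(18.5×12.5) = 0.004324 K/W
Sum of known resistances R_other = 0.007555 K/W
Total R = ΔT/Q = 33/190 = 0.1737 K/W
R_phenolic foam = R_total − R_other = 0.1661 K/W
k = L/(R·A) = 0.045/(0.1661×12.5)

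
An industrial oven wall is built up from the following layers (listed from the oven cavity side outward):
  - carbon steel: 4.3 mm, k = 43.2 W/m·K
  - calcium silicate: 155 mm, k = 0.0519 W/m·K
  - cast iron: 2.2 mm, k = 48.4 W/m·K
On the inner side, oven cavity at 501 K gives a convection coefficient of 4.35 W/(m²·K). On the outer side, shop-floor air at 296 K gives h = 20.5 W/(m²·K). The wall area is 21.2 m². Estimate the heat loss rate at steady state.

Q ≈ 1330 W

Model the wall as resistances in series:
R_inner film = 1/(h_i·A) = 1/(4.35×21.2) = 0.01084 K/W
R_carbon steel = L/(kA) = 0.0043/(43.2×21.2) = 4.695×10^-6 K/W
R_calcium silicate = L/(kA) = 0.155/(0.0519×21.2) = 0.1409 K/W
R_cast iron = L/(kA) = 0.0022/(48.4×21.2) = 2.144×10^-6 K/W
R_outer film = 1/(h_o·A) = 1/(20.5×21.2) = 0.002301 K/W
R_total = 0.154 K/W
Q = ΔT / R_total = 205 / 0.154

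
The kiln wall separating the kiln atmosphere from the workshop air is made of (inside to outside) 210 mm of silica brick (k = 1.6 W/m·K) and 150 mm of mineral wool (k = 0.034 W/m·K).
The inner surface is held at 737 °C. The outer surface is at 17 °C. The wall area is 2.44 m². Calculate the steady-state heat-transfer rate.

Treating each layer as a thermal resistance in series:
R_silica brick = L/(kA) = 0.21/(1.6×2.44) = 0.05379 K/W
R_mineral wool = L/(kA) = 0.15/(0.034×2.44) = 1.808 K/W
R_total = 1.862 K/W
Q = ΔT / R_total = 720 / 1.862

Q ≈ 387 W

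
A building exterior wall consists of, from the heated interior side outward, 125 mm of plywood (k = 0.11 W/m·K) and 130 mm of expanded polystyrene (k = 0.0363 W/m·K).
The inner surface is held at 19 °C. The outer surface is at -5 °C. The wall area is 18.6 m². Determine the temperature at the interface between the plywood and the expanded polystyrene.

T ≈ 13.2 °C

Treating each layer as a thermal resistance in series:
R_plywood = L/(kA) = 0.125/(0.11×18.6) = 0.06109 K/W
R_expanded polystyrene = L/(kA) = 0.13/(0.0363×18.6) = 0.1925 K/W
R_total = 0.2536 K/W;  Q = ΔT/R_total = 24/0.2536 = 94.62 W
T_interface = T_inner − Q·ΣR(inner→interface) = 19 − 94.6×0.06109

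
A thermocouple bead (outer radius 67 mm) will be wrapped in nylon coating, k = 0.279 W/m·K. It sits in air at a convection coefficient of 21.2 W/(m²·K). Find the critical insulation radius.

r_cr ≈ 26.3 mm

For a sphere r_cr = 2k/h = 2×0.279/21.2
r_cr = 26.3 mm; since the bare radius (67 mm) is above r_cr, any added insulation will reduce heat loss.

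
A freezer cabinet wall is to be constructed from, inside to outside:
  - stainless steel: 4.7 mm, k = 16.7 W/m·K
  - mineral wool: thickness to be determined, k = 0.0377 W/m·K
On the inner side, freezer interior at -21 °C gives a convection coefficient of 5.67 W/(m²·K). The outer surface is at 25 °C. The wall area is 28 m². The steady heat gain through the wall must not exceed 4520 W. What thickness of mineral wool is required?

L ≈ 4.08 mm

Model the wall as resistances in series:
R_inner film = 1/(h_i·A) = 1/(5.67×28) = 0.006299 K/W
R_stainless steel = L/(kA) = 0.0047/(16.7×28) = 1.005×10^-5 K/W
Sum of the known resistances R_other = 0.006309 K/W
Required total resistance R_tot = ΔT/Q_allow = 46/4520 = 0.01018 K/W
R_mineral wool = R_tot − R_other = 0.003868 K/W
L = R·k·A = 0.003868×0.0377×28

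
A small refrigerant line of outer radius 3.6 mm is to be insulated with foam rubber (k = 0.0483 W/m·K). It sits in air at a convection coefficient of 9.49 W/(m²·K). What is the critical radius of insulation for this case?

r_cr ≈ 5.09 mm

For a cylinder r_cr = k/h = 0.0483/9.49
r_cr = 5.09 mm; since the bare radius (3.6 mm) is below r_cr, adding a thin layer of insulation will *increase* heat loss.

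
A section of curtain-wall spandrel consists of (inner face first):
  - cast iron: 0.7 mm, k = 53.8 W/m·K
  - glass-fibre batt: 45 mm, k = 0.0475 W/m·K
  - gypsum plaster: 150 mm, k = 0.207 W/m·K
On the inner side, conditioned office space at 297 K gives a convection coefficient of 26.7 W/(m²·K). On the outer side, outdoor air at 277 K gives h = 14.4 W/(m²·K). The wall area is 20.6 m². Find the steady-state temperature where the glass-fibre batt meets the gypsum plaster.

Series thermal resistances:
R_inner film = 1/(h_i·A) = 1/(26.7×20.6) = 0.001818 K/W
R_cast iron = L/(kA) = 0.0007/(53.8×20.6) = 6.316×10^-7 K/W
R_glass-fibre batt = L/(kA) = 0.045/(0.0475×20.6) = 0.04599 K/W
R_gypsum plaster = L/(kA) = 0.15/(0.207×20.6) = 0.03518 K/W
R_outer film = 1/(h_o·A) = 1/(14.4×20.6) = 0.003371 K/W
R_total = 0.08636 K/W;  Q = ΔT/R_total = 20/0.08636 = 231.6 W
T_interface = T_inner − Q·ΣR(inner→interface) = 297 − 232×0.04781

T ≈ 286 K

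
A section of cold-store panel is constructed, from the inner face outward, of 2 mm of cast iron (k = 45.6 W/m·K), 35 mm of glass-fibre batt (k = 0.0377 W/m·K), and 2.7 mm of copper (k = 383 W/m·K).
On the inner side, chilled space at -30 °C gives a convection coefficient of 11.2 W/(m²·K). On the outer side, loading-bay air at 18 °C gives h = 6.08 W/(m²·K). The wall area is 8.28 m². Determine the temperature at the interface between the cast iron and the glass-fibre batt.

T ≈ -26.4 °C

Treating each layer as a thermal resistance in series:
R_inner film = 1/(h_i·A) = 1/(11.2×8.28) = 0.01078 K/W
R_cast iron = L/(kA) = 0.002/(45.6×8.28) = 5.297×10^-6 K/W
R_glass-fibre batt = L/(kA) = 0.035/(0.0377×8.28) = 0.1121 K/W
R_copper = L/(kA) = 0.0027/(383×8.28) = 8.514×10^-7 K/W
R_outer film = 1/(h_o·A) = 1/(6.08×8.28) = 0.01986 K/W
R_total = 0.1428 K/W;  Q = ΔT/R_total = 48/0.1428 = 336.2 W
T_interface = T_inner + Q·ΣR(inner→interface) = -30 + 336×0.01079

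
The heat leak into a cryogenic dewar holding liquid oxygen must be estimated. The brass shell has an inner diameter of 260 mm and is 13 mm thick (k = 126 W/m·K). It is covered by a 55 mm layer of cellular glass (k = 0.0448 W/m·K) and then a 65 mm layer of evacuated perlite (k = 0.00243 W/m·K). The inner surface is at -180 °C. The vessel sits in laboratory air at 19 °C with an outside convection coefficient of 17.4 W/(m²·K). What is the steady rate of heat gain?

Q ≈ 4.48 W

Radial (spherical) resistances in series:
R_brass shell = (1/0.13 − 1/0.143)/(4π×126) = 4.417×10^-4 K/W
R_cellular glass = (1/0.143 − 1/0.198)/(4π×0.0448) = 3.45 K/W
R_evacuated perlite = (1/0.198 − 1/0.263)/(4π×0.00243) = 40.88 K/W
R_outer film = 1/(h·4πr_o²) = 1/(17.4×4π×0.263²) = 0.06612 K/W
R_total = 44.39 K/W
Q = ΔT/R_total = 199/44.39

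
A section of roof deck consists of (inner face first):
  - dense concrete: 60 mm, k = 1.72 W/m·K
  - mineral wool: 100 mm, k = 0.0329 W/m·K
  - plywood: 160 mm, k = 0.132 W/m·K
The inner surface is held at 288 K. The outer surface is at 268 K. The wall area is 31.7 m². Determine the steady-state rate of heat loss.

Thermal resistances in series:
R_dense concrete = L/(kA) = 0.06/(1.72×31.7) = 0.0011 K/W
R_mineral wool = L/(kA) = 0.1/(0.0329×31.7) = 0.09588 K/W
R_plywood = L/(kA) = 0.16/(0.132×31.7) = 0.03824 K/W
R_total = 0.1352 K/W
Q = ΔT / R_total = 20 / 0.1352

Q ≈ 148 W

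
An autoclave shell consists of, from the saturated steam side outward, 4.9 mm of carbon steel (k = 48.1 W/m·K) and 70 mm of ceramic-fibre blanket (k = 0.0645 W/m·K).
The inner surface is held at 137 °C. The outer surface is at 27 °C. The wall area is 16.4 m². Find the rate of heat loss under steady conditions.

Thermal resistances in series:
R_carbon steel = L/(kA) = 0.0049/(48.1×16.4) = 6.212×10^-6 K/W
R_ceramic-fibre blanket = L/(kA) = 0.07/(0.0645×16.4) = 0.06618 K/W
R_total = 0.06618 K/W
Q = ΔT / R_total = 110 / 0.06618

Q ≈ 1660 W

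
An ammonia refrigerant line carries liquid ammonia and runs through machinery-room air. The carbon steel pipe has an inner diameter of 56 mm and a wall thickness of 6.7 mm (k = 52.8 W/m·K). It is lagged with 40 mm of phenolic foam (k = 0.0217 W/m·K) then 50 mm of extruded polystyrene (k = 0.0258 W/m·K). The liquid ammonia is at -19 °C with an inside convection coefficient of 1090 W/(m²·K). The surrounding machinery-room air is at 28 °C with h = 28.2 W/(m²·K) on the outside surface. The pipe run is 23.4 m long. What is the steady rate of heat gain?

Radial resistances (cylindrical: R_cond = ln(r_o/r_i)/(2πkL), R_conv = 1/(h·2πrL)):
R_inner film = 1/(h_i·2πr₁L) = 1/(1090×2π×0.028×23.4) = 2.229×10^-4 K/W
R_carbon steel pipe wall = ln(34.7/28)/(2π×52.8×23.4) = 2.764×10^-5 K/W
R_phenolic foam = ln(74.7/34.7)/(2π×0.0217×23.4) = 0.2403 K/W
R_extruded polystyrene = ln(124.7/74.7)/(2π×0.0258×23.4) = 0.1351 K/W
R_outer film = 1/(h_o·2πr_oL) = 1/(28.2×2π×0.1247×23.4) = 0.001934 K/W
R_total = 0.3776 K/W
Q = ΔT/R_total = 47/0.3776

Q ≈ 124 W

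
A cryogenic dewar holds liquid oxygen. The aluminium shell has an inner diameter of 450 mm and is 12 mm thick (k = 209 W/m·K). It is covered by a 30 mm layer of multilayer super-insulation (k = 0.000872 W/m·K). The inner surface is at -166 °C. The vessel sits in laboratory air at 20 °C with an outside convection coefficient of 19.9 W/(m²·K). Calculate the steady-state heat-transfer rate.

For a spherical shell R = (1/r₁ − 1/r₂)/(4πk); film R = 1/(h·4πr²). In series:
R_aluminium shell = (1/0.225 − 1/0.237)/(4π×209) = 8.568×10^-5 K/W
R_multilayer super-insulation = (1/0.237 − 1/0.267)/(4π×0.000872) = 43.26 K/W
R_outer film = 1/(h·4πr_o²) = 1/(19.9×4π×0.267²) = 0.05609 K/W
R_total = 43.32 K/W
Q = ΔT/R_total = 186/43.32

Q ≈ 4.29 W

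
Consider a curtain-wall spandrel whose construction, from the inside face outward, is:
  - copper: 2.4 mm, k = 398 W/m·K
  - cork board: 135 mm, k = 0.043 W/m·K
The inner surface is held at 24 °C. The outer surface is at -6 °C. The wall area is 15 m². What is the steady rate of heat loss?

Q ≈ 143 W

Thermal resistances in series:
R_copper = L/(kA) = 0.0024/(398×15) = 4.02×10^-7 K/W
R_cork board = L/(kA) = 0.135/(0.043×15) = 0.2093 K/W
R_total = 0.2093 K/W
Q = ΔT / R_total = 30 / 0.2093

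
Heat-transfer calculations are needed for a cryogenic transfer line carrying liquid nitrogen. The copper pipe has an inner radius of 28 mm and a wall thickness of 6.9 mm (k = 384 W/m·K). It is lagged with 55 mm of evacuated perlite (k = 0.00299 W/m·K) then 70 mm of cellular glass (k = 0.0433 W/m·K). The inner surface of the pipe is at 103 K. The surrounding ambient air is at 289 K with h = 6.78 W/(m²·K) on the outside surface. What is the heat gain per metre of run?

For a radial system each layer contributes R = ln(r_out/r_in)/(2πkL); films add R = 1/(hA).
R_copper pipe wall = ln(34.9/28)/(2π×384×1) = 9.13×10^-5 K/W
R_evacuated perlite = ln(89.9/34.9)/(2π×0.00299×1) = 50.37 K/W
R_cellular glass = ln(159.9/89.9)/(2π×0.0433×1) = 2.117 K/W
R_outer film = 1/(h_o·2πr_oL) = 1/(6.78×2π×0.1599×1) = 0.1468 K/W
R_total = 52.63 K/W
Q = ΔT/R_total = 186/52.63

q′ ≈ 3.53 W/m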